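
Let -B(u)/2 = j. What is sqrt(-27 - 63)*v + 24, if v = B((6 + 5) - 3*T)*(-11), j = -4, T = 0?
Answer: 24 - 264*I*sqrt(10) ≈ 24.0 - 834.84*I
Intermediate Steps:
B(u) = 8 (B(u) = -2*(-4) = 8)
v = -88 (v = 8*(-11) = -88)
sqrt(-27 - 63)*v + 24 = sqrt(-27 - 63)*(-88) + 24 = sqrt(-90)*(-88) + 24 = (3*I*sqrt(10))*(-88) + 24 = -264*I*sqrt(10) + 24 = 24 - 264*I*sqrt(10)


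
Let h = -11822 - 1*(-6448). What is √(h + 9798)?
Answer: 2*√1106 ≈ 66.513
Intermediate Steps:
h = -5374 (h = -11822 + 6448 = -5374)
√(h + 9798) = √(-5374 + 9798) = √4424 = 2*√1106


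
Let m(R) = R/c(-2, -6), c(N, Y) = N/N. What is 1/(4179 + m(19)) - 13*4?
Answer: -218295/4198 ≈ -52.000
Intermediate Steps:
c(N, Y) = 1
m(R) = R (m(R) = R/1 = R*1 = R)
1/(4179 + m(19)) - 13*4 = 1/(4179 + 19) - 13*4 = 1/4198 - 1*52 = 1/4198 - 52 = -218295/4198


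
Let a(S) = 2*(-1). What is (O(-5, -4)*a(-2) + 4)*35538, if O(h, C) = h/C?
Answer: 53307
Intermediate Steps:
a(S) = -2
(O(-5, -4)*a(-2) + 4)*35538 = (-5/(-4)*(-2) + 4)*35538 = (-5*(-¼)*(-2) + 4)*35538 = ((5/4)*(-2) + 4)*35538 = (-5/2 + 4)*35538 = (3/2)*35538 = 53307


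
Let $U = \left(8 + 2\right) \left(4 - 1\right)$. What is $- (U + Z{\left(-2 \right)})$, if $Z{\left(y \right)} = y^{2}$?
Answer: $-34$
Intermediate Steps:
$U = 30$ ($U = 10 \cdot 3 = 30$)
$- (U + Z{\left(-2 \right)}) = - (30 + \left(-2\right)^{2}) = - (30 + 4) = \left(-1\right) 34 = -34$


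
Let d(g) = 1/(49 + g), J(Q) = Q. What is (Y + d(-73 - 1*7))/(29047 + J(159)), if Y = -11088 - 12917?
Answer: -372078/452693 ≈ -0.82192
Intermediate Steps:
Y = -24005
(Y + d(-73 - 1*7))/(29047 + J(159)) = (-24005 + 1/(49 + (-73 - 1*7)))/(29047 + 159) = (-24005 + 1/(49 + (-73 - 7)))/29206 = (-24005 + 1/(49 - 80))*(1/29206) = (-24005 + 1/(-31))*(1/29206) = (-24005 - 1/31)*(1/29206) = -744156/31*1/29206 = -372078/452693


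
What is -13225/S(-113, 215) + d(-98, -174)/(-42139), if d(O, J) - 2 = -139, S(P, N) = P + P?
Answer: 557319237/9523414 ≈ 58.521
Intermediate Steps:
S(P, N) = 2*P
d(O, J) = -137 (d(O, J) = 2 - 139 = -137)
-13225/S(-113, 215) + d(-98, -174)/(-42139) = -13225/(2*(-113)) - 137/(-42139) = -13225/(-226) - 137*(-1/42139) = -13225*(-1/226) + 137/42139 = 13225/226 + 137/42139 = 557319237/9523414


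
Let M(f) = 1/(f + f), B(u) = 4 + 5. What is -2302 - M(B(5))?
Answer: -41437/18 ≈ -2302.1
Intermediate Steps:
B(u) = 9
M(f) = 1/(2*f)
-2302 - M(B(5)) = -2302 - 1/(2*9) = -2302 - 1*1/18 = -2302 - 1/18 = -41437/18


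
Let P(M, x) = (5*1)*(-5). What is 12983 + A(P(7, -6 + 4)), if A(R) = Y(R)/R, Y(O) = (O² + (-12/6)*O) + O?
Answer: 12957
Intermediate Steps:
Y(O) = O² - O (Y(O) = (O² + (-12*⅙)*O) + O = (O² - 2*O) + O = O² - O)
P(M, x) = -25 (P(M, x) = 5*(-5) = -25)
A(R) = -1 + R (A(R) = (R*(-1 + R))/R = -1 + R)
12983 + A(P(7, -6 + 4)) = 12983 + (-1 - 25) = 12983 - 26 = 12957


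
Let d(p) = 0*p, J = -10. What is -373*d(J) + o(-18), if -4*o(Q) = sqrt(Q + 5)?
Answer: -I*sqrt(13)/4 ≈ -0.90139*I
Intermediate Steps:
d(p) = 0
o(Q) = -sqrt(5 + Q)/4 (o(Q) = -sqrt(Q + 5)/4 = -sqrt(5 + Q)/4)
-373*d(J) + o(-18) = -373*0 - sqrt(5 - 18)/4 = 0 - I*sqrt(13)/4 = -I*sqrt(13)/4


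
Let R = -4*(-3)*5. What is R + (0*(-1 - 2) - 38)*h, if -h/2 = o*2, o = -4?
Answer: -548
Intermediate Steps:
R = 60 (R = 12*5 = 60)
h = 16 (h = -(-8)*2 = -2*(-8) = 16)
R + (0*(-1 - 2) - 38)*h = 60 + (0*(-1 - 2) - 38)*16 = 60 + (0*(-3) - 38)*16 = 60 + (0 - 38)*16 = 60 - 38*16 = 60 - 608 = -548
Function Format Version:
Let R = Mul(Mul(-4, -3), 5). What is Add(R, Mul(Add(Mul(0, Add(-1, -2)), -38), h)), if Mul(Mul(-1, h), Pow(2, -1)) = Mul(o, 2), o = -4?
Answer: -548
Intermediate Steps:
R = 60 (R = Mul(12, 5) = 60)
h = 16 (h = Mul(-2, Mul(-4, 2)) = Mul(-2, -8) = 16)
Add(R, Mul(Add(Mul(0, Add(-1, -2)), -38), h)) = Add(60, Mul(Add(Mul(0, Add(-1, -2)), -38), 16)) = Add(60, Mul(Add(Mul(0, -3), -38), 16)) = Add(60, Mul(Add(0, -38), 16)) = Add(60, Mul(-38, 16)) = Add(60, -608) = -548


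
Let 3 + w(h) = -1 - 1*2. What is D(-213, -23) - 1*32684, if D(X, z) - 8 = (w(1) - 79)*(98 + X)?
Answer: -22901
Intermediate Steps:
w(h) = -6 (w(h) = -3 + (-1 - 1*2) = -3 + (-1 - 2) = -3 - 3 = -6)
D(X, z) = -8322 - 85*X (D(X, z) = 8 + (-6 - 79)*(98 + X) = 8 - 85*(98 + X) = 8 + (-8330 - 85*X) = -8322 - 85*X)
D(-213, -23) - 1*32684 = (-8322 - 85*(-213)) - 1*32684 = (-8322 + 18105) - 32684 = 9783 - 32684 = -22901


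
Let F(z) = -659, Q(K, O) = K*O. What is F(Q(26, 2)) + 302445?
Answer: 301786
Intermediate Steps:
F(Q(26, 2)) + 302445 = -659 + 302445 = 301786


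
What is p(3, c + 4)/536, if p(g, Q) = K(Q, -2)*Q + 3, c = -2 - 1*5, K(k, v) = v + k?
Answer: 9/268 ≈ 0.033582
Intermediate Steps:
K(k, v) = k + v
c = -7 (c = -2 - 5 = -7)
p(g, Q) = 3 + Q*(-2 + Q) (p(g, Q) = (Q - 2)*Q + 3 = (-2 + Q)*Q + 3 = Q*(-2 + Q) + 3 = 3 + Q*(-2 + Q))
p(3, c + 4)/536 = (3 + (-7 + 4)*(-2 + (-7 + 4)))/536 = (3 - 3*(-2 - 3))/536 = (3 - 3*(-5))/536 = (3 + 15)/536 = (1/536)*18 = 9/268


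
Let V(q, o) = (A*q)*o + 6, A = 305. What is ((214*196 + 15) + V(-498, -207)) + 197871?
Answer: 31681066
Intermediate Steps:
V(q, o) = 6 + 305*o*q (V(q, o) = (305*q)*o + 6 = 305*o*q + 6 = 6 + 305*o*q)
((214*196 + 15) + V(-498, -207)) + 197871 = ((214*196 + 15) + (6 + 305*(-207)*(-498))) + 197871 = ((41944 + 15) + (6 + 31441230)) + 197871 = (41959 + 31441236) + 197871 = 31483195 + 197871 = 31681066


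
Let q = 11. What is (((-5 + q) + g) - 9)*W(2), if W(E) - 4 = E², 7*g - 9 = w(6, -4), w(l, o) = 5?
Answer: -8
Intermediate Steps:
g = 2 (g = 9/7 + (⅐)*5 = 9/7 + 5/7 = 2)
W(E) = 4 + E²
(((-5 + q) + g) - 9)*W(2) = (((-5 + 11) + 2) - 9)*(4 + 2²) = ((6 + 2) - 9)*(4 + 4) = (8 - 9)*8 = -1*8 = -8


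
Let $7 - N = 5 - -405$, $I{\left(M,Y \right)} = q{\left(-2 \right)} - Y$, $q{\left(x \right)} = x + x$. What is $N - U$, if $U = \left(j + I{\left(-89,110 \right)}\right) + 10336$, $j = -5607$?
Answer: $-5018$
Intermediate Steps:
$q{\left(x \right)} = 2 x$
$I{\left(M,Y \right)} = -4 - Y$ ($I{\left(M,Y \right)} = 2 \left(-2\right) - Y = -4 - Y$)
$U = 4615$ ($U = \left(-5607 - 114\right) + 10336 = -5721 + 10336 = 4615$)
$N = -403$ ($N = 7 - \left(5 - -405\right) = 7 - \left(5 + 405\right) = 7 - 410 = -403$)
$N - U = -403 - 4615 = -5018$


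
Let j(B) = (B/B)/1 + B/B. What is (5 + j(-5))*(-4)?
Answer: -28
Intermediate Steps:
j(B) = 2 (j(B) = 1*1 + 1 = 1 + 1 = 2)
(5 + j(-5))*(-4) = (5 + 2)*(-4) = 7*(-4) = -28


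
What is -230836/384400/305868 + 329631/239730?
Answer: 322971056495341/234886773166800 ≈ 1.3750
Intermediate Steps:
-230836/384400/305868 + 329631/239730 = -230836*1/384400*(1/305868) + 329631*(1/239730) = -57709/96100*1/305868 + 109877/79910 = -57709/29393914800 + 109877/79910 = 322971056495341/234886773166800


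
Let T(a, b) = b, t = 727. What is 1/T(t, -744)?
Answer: -1/744 ≈ -0.0013441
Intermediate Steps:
1/T(t, -744) = 1/(-744) = -1/744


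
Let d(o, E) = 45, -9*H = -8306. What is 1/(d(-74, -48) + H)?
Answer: 9/8711 ≈ 0.0010332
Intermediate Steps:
H = 8306/9 (H = -1/9*(-8306) = 8306/9 ≈ 922.89)
1/(d(-74, -48) + H) = 1/(45 + 8306/9) = 1/(8711/9) = 9/8711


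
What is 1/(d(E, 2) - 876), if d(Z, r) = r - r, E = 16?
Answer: -1/876 ≈ -0.0011416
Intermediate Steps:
d(Z, r) = 0
1/(d(E, 2) - 876) = 1/(0 - 876) = 1/(-876) = -1/876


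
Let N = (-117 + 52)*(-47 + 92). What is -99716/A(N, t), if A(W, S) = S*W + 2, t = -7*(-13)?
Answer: 99716/266173 ≈ 0.37463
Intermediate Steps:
t = 91
N = -2925 (N = -65*45 = -2925)
A(W, S) = 2 + S*W
-99716/A(N, t) = -99716/(2 + 91*(-2925)) = -99716/(2 - 266175) = -99716/(-266173) = -99716*(-1/266173) = 99716/266173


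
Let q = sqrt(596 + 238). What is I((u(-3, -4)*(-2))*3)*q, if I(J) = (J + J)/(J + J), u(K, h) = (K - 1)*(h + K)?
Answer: sqrt(834) ≈ 28.879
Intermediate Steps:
u(K, h) = (-1 + K)*(K + h)
I(J) = 1 (I(J) = (2*J)/((2*J)) = (2*J)*(1/(2*J)) = 1)
q = sqrt(834) ≈ 28.879
I((u(-3, -4)*(-2))*3)*q = 1*sqrt(834) = sqrt(834)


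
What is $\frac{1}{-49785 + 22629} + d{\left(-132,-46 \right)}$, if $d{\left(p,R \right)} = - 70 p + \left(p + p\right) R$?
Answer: $\frac{580703903}{27156} \approx 21384.0$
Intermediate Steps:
$d{\left(p,R \right)} = - 70 p + 2 R p$ ($d{\left(p,R \right)} = - 70 p + 2 p R = - 70 p + 2 R p$)
$\frac{1}{-49785 + 22629} + d{\left(-132,-46 \right)} = \frac{1}{-49785 + 22629} + 2 \left(-132\right) \left(-35 - 46\right) = \frac{1}{-27156} + 2 \left(-132\right) \left(-81\right) = - \frac{1}{27156} + 21384 = \frac{580703903}{27156}$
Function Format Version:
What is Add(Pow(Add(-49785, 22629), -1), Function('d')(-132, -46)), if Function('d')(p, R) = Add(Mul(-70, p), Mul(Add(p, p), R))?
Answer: Rational(580703903, 27156) ≈ 21384.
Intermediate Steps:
Function('d')(p, R) = Add(Mul(-70, p), Mul(2, R, p)) (Function('d')(p, R) = Add(Mul(-70, p), Mul(Mul(2, p), R)) = Add(Mul(-70, p), Mul(2, R, p)))
Add(Pow(Add(-49785, 22629), -1), Function('d')(-132, -46)) = Add(Pow(Add(-49785, 22629), -1), Mul(2, -132, Add(-35, -46))) = Add(Pow(-27156, -1), Mul(2, -132, -81)) = Add(Rational(-1, 27156), 21384) = Rational(580703903, 27156)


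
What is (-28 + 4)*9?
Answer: -216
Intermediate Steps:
(-28 + 4)*9 = -24*9 = -216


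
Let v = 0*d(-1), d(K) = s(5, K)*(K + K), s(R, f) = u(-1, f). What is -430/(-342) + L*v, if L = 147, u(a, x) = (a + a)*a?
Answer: 215/171 ≈ 1.2573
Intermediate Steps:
u(a, x) = 2*a² (u(a, x) = (2*a)*a = 2*a²)
s(R, f) = 2 (s(R, f) = 2*(-1)² = 2*1 = 2)
d(K) = 4*K (d(K) = 2*(K + K) = 2*(2*K) = 4*K)
v = 0 (v = 0*(4*(-1)) = 0*(-4) = 0)
-430/(-342) + L*v = -430/(-342) + 147*0 = -430*(-1/342) + 0 = 215/171 + 0 = 215/171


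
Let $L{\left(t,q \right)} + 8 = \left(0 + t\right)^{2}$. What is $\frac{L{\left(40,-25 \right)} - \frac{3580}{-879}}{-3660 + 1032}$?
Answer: $- \frac{350737}{577503} \approx -0.60733$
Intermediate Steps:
$L{\left(t,q \right)} = -8 + t^{2}$ ($L{\left(t,q \right)} = -8 + \left(0 + t\right)^{2} = -8 + t^{2}$)
$\frac{L{\left(40,-25 \right)} - \frac{3580}{-879}}{-3660 + 1032} = \frac{\left(-8 + 40^{2}\right) - \frac{3580}{-879}}{-3660 + 1032} = \frac{\left(-8 + 1600\right) - - \frac{3580}{879}}{-2628} = \left(1592 + \frac{3580}{879}\right) \left(- \frac{1}{2628}\right) = \frac{1402948}{879} \left(- \frac{1}{2628}\right) = - \frac{350737}{577503}$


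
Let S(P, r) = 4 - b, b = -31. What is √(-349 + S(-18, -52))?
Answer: I*√314 ≈ 17.72*I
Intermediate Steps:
S(P, r) = 35 (S(P, r) = 4 - 1*(-31) = 4 + 31 = 35)
√(-349 + S(-18, -52)) = √(-349 + 35) = √(-314) = I*√314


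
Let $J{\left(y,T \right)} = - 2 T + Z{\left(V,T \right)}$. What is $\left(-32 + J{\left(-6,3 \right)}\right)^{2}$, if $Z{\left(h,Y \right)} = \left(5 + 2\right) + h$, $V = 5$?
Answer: $676$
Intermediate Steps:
$Z{\left(h,Y \right)} = 7 + h$
$J{\left(y,T \right)} = 12 - 2 T$ ($J{\left(y,T \right)} = - 2 T + \left(7 + 5\right) = - 2 T + 12 = 12 - 2 T$)
$\left(-32 + J{\left(-6,3 \right)}\right)^{2} = \left(-32 + \left(12 - 6\right)\right)^{2} = \left(-32 + 6\right)^{2} = \left(-26\right)^{2} = 676$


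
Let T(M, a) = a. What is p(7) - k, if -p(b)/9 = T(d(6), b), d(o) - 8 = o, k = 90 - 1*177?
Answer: 24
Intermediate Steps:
k = -87 (k = 90 - 177 = -87)
d(o) = 8 + o
p(b) = -9*b
p(7) - k = -9*7 - 1*(-87) = -63 + 87 = 24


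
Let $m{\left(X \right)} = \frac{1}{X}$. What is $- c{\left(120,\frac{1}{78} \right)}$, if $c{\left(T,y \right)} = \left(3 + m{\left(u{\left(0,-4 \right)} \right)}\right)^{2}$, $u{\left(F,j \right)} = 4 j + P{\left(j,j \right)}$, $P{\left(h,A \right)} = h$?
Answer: $- \frac{3481}{400} \approx -8.7025$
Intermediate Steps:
$u{\left(F,j \right)} = 5 j$ ($u{\left(F,j \right)} = 4 j + j = 5 j$)
$c{\left(T,y \right)} = \frac{3481}{400}$ ($c{\left(T,y \right)} = \left(3 + \frac{1}{5 \left(-4\right)}\right)^{2} = \left(3 + \frac{1}{-20}\right)^{2} = \left(3 - \frac{1}{20}\right)^{2} = \left(\frac{59}{20}\right)^{2} = \frac{3481}{400}$)
$- c{\left(120,\frac{1}{78} \right)} = \left(-1\right) \frac{3481}{400} = - \frac{3481}{400}$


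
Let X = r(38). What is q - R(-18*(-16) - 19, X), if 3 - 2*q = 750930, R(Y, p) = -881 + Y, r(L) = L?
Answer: -749703/2 ≈ -3.7485e+5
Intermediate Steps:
X = 38
q = -750927/2 (q = 3/2 - ½*750930 = 3/2 - 375465 = -750927/2 ≈ -3.7546e+5)
q - R(-18*(-16) - 19, X) = -750927/2 - (-881 + (-18*(-16) - 19)) = -750927/2 - (-881 + (288 - 19)) = -750927/2 - (-881 + 269) = -750927/2 - 1*(-612) = -750927/2 + 612 = -749703/2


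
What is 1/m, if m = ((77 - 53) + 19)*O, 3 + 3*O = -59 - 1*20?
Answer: -3/3526 ≈ -0.00085082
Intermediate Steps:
O = -82/3 (O = -1 + (-59 - 1*20)/3 = -1 + (-59 - 20)/3 = -1 + (1/3)*(-79) = -1 - 79/3 = -82/3 ≈ -27.333)
m = -3526/3 (m = ((77 - 53) + 19)*(-82/3) = (24 + 19)*(-82/3) = 43*(-82/3) = -3526/3 ≈ -1175.3)
1/m = 1/(-3526/3) = -3/3526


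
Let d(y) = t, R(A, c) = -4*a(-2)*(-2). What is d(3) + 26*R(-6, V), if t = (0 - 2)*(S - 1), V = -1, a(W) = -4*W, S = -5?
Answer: 1676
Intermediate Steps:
R(A, c) = 64 (R(A, c) = -(-16)*(-2)*(-2) = -4*8*(-2) = -32*(-2) = 64)
t = 12 (t = (0 - 2)*(-5 - 1) = -2*(-6) = 12)
d(y) = 12
d(3) + 26*R(-6, V) = 12 + 26*64 = 12 + 1664 = 1676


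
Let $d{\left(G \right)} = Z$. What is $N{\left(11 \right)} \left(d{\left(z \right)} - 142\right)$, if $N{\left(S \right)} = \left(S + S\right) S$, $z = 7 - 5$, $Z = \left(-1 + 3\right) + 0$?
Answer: $-33880$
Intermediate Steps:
$Z = 2$ ($Z = 2 + 0 = 2$)
$z = 2$ ($z = 7 - 5 = 2$)
$N{\left(S \right)} = 2 S^{2}$ ($N{\left(S \right)} = 2 S S = 2 S^{2}$)
$d{\left(G \right)} = 2$
$N{\left(11 \right)} \left(d{\left(z \right)} - 142\right) = 2 \cdot 11^{2} \left(2 - 142\right) = 2 \cdot 121 \left(-140\right) = 242 \left(-140\right) = -33880$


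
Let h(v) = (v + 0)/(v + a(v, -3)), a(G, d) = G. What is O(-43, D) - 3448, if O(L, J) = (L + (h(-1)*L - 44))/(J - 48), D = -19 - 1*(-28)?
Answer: -268727/78 ≈ -3445.2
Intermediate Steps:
D = 9 (D = -19 + 28 = 9)
h(v) = 1/2 (h(v) = (v + 0)/(v + v) = v/((2*v)) = v*(1/(2*v)) = 1/2)
O(L, J) = (-44 + 3*L/2)/(-48 + J) (O(L, J) = (L + (L/2 - 44))/(J - 48) = (L + (-44 + L/2))/(-48 + J) = (-44 + 3*L/2)/(-48 + J))
O(-43, D) - 3448 = (-88 + 3*(-43))/(2*(-48 + 9)) - 3448 = (1/2)*(-88 - 129)/(-39) - 3448 = (1/2)*(-1/39)*(-217) - 3448 = 217/78 - 3448 = -268727/78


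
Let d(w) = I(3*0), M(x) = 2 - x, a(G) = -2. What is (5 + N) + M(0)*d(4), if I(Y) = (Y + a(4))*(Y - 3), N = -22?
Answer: -5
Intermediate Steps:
I(Y) = (-3 + Y)*(-2 + Y) (I(Y) = (Y - 2)*(Y - 3) = (-2 + Y)*(-3 + Y) = (-3 + Y)*(-2 + Y))
d(w) = 6 (d(w) = 6 + (3*0)**2 - 15*0 = 6 + 0**2 - 5*0 = 6 + 0 + 0 = 6)
(5 + N) + M(0)*d(4) = (5 - 22) + (2 - 1*0)*6 = -17 + (2 + 0)*6 = -17 + 2*6 = -17 + 12 = -5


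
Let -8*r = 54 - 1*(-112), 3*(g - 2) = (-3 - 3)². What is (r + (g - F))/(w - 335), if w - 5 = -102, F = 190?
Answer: 787/1728 ≈ 0.45544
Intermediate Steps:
g = 14 (g = 2 + (-3 - 3)²/3 = 2 + (⅓)*(-6)² = 2 + (⅓)*36 = 2 + 12 = 14)
r = -83/4 (r = -(54 - 1*(-112))/8 = -(54 + 112)/8 = -⅛*166 = -83/4 ≈ -20.750)
w = -97 (w = 5 - 102 = -97)
(r + (g - F))/(w - 335) = (-83/4 + (14 - 1*190))/(-97 - 335) = (-83/4 + (14 - 190))/(-432) = (-83/4 - 176)*(-1/432) = -787/4*(-1/432) = 787/1728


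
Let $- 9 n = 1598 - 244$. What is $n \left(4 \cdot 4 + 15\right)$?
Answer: $- \frac{41974}{9} \approx -4663.8$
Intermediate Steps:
$n = - \frac{1354}{9}$ ($n = - \frac{1598 - 244}{9} = \left(- \frac{1}{9}\right) 1354 = - \frac{1354}{9} \approx -150.44$)
$n \left(4 \cdot 4 + 15\right) = - \frac{1354 \left(4 \cdot 4 + 15\right)}{9} = - \frac{1354 \left(16 + 15\right)}{9} = \left(- \frac{1354}{9}\right) 31 = - \frac{41974}{9}$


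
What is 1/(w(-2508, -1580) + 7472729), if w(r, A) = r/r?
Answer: 1/7472730 ≈ 1.3382e-7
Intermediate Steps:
w(r, A) = 1
1/(w(-2508, -1580) + 7472729) = 1/(1 + 7472729) = 1/7472730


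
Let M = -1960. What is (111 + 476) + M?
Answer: -1373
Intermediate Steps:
(111 + 476) + M = (111 + 476) - 1960 = 587 - 1960 = -1373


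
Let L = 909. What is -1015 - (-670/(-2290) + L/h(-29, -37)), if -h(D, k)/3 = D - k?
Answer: -1790629/1832 ≈ -977.42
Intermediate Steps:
h(D, k) = -3*D + 3*k (h(D, k) = -3*(D - k) = -3*D + 3*k)
-1015 - (-670/(-2290) + L/h(-29, -37)) = -1015 - (-670/(-2290) + 909/(-3*(-29) + 3*(-37))) = -1015 - (-670*(-1/2290) + 909/(87 - 111)) = -1015 - (67/229 + 909/(-24)) = -1015 - (67/229 + 909*(-1/24)) = -1015 - (67/229 - 303/8) = -1015 - 1*(-68851/1832) = -1015 + 68851/1832 = -1790629/1832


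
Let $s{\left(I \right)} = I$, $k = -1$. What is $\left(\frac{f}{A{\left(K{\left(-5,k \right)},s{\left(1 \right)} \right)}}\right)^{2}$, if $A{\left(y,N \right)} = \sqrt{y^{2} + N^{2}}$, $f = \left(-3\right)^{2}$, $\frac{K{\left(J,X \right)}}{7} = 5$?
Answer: $\frac{81}{1226} \approx 0.066069$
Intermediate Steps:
$K{\left(J,X \right)} = 35$ ($K{\left(J,X \right)} = 7 \cdot 5 = 35$)
$f = 9$
$A{\left(y,N \right)} = \sqrt{N^{2} + y^{2}}$
$\left(\frac{f}{A{\left(K{\left(-5,k \right)},s{\left(1 \right)} \right)}}\right)^{2} = \left(\frac{9}{\sqrt{1^{2} + 35^{2}}}\right)^{2} = \left(\frac{9}{\sqrt{1 + 1225}}\right)^{2} = \left(\frac{9}{\sqrt{1226}}\right)^{2} = \left(9 \frac{\sqrt{1226}}{1226}\right)^{2} = \left(\frac{9 \sqrt{1226}}{1226}\right)^{2} = \frac{81}{1226}$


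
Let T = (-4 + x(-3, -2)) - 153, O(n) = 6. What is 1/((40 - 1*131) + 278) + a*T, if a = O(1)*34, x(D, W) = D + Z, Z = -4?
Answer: -6256271/187 ≈ -33456.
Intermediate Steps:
x(D, W) = -4 + D (x(D, W) = D - 4 = -4 + D)
T = -164 (T = (-4 + (-4 - 3)) - 153 = (-4 - 7) - 153 = -11 - 153 = -164)
a = 204 (a = 6*34 = 204)
1/((40 - 1*131) + 278) + a*T = 1/((40 - 1*131) + 278) + 204*(-164) = 1/((40 - 131) + 278) - 33456 = 1/(-91 + 278) - 33456 = 1/187 - 33456 = -6256271/187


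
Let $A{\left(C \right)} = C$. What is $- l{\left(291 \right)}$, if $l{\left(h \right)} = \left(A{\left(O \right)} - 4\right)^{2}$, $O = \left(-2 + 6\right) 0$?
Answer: $-16$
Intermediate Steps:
$O = 0$ ($O = 4 \cdot 0 = 0$)
$l{\left(h \right)} = 16$ ($l{\left(h \right)} = \left(0 - 4\right)^{2} = \left(-4\right)^{2} = 16$)
$- l{\left(291 \right)} = \left(-1\right) 16 = -16$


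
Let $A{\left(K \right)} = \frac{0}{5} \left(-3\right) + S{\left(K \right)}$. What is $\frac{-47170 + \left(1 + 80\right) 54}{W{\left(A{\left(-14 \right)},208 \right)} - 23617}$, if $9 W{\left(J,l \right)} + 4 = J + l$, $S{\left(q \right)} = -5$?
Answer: $\frac{192582}{106177} \approx 1.8138$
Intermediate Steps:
$A{\left(K \right)} = -5$ ($A{\left(K \right)} = \frac{0}{5} \left(-3\right) - 5 = 0 \cdot \frac{1}{5} \left(-3\right) - 5 = 0 \left(-3\right) - 5 = 0 - 5 = -5$)
$W{\left(J,l \right)} = - \frac{4}{9} + \frac{J}{9} + \frac{l}{9}$ ($W{\left(J,l \right)} = - \frac{4}{9} + \frac{J + l}{9} = - \frac{4}{9} + \left(\frac{J}{9} + \frac{l}{9}\right) = - \frac{4}{9} + \frac{J}{9} + \frac{l}{9}$)
$\frac{-47170 + \left(1 + 80\right) 54}{W{\left(A{\left(-14 \right)},208 \right)} - 23617} = \frac{-47170 + \left(1 + 80\right) 54}{\left(- \frac{4}{9} + \frac{1}{9} \left(-5\right) + \frac{1}{9} \cdot 208\right) - 23617} = \frac{-47170 + 81 \cdot 54}{\left(- \frac{4}{9} - \frac{5}{9} + \frac{208}{9}\right) - 23617} = \frac{-47170 + 4374}{\frac{199}{9} - 23617} = - \frac{42796}{- \frac{212354}{9}} = \left(-42796\right) \left(- \frac{9}{212354}\right) = \frac{192582}{106177}$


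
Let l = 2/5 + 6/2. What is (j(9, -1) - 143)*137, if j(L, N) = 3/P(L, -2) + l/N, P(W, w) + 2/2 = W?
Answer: -800217/40 ≈ -20005.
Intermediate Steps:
l = 17/5 (l = 2*(1/5) + 6*(1/2) = 2/5 + 3 = 17/5 ≈ 3.4000)
P(W, w) = -1 + W
j(L, N) = 3/(-1 + L) + 17/(5*N)
(j(9, -1) - 143)*137 = ((1/5)*(-17 + 15*(-1) + 17*9)/(-1*(-1 + 9)) - 143)*137 = ((1/5)*(-1)*(-17 - 15 + 153)/8 - 143)*137 = ((1/5)*(-1)*(1/8)*121 - 143)*137 = (-121/40 - 143)*137 = -5841/40*137 = -800217/40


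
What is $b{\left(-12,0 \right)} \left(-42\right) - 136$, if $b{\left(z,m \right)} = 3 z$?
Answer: $1376$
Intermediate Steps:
$b{\left(-12,0 \right)} \left(-42\right) - 136 = 3 \left(-12\right) \left(-42\right) - 136 = \left(-36\right) \left(-42\right) - 136 = 1512 - 136 = 1376$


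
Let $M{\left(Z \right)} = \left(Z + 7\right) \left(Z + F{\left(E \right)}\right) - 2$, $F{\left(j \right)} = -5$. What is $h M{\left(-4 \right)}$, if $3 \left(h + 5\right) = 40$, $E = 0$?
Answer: $- \frac{725}{3} \approx -241.67$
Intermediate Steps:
$M{\left(Z \right)} = -2 + \left(-5 + Z\right) \left(7 + Z\right)$ ($M{\left(Z \right)} = \left(Z + 7\right) \left(Z - 5\right) - 2 = \left(7 + Z\right) \left(-5 + Z\right) - 2 = \left(-5 + Z\right) \left(7 + Z\right) - 2 = -2 + \left(-5 + Z\right) \left(7 + Z\right)$)
$h = \frac{25}{3}$ ($h = -5 + \frac{1}{3} \cdot 40 = -5 + \frac{40}{3} = \frac{25}{3} \approx 8.3333$)
$h M{\left(-4 \right)} = \frac{25 \left(-37 + \left(-4\right)^{2} + 2 \left(-4\right)\right)}{3} = \frac{25 \left(-37 + 16 - 8\right)}{3} = \frac{25}{3} \left(-29\right) = - \frac{725}{3}$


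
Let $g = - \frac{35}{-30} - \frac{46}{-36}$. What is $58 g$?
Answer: $\frac{1276}{9} \approx 141.78$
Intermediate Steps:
$g = \frac{22}{9}$ ($g = \left(-35\right) \left(- \frac{1}{30}\right) - - \frac{23}{18} = \frac{7}{6} + \frac{23}{18} = \frac{22}{9} \approx 2.4444$)
$58 g = 58 \cdot \frac{22}{9} = \frac{1276}{9}$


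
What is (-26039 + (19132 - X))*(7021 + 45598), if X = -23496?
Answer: 872896591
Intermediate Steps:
(-26039 + (19132 - X))*(7021 + 45598) = (-26039 + (19132 - 1*(-23496)))*(7021 + 45598) = (-26039 + (19132 + 23496))*52619 = (-26039 + 42628)*52619 = 16589*52619 = 872896591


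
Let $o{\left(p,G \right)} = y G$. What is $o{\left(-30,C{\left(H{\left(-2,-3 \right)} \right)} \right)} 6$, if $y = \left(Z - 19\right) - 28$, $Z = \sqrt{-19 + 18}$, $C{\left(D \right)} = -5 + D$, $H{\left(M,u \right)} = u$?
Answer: $2256 - 48 i \approx 2256.0 - 48.0 i$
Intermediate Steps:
$Z = i$ ($Z = \sqrt{-1} = i \approx 1.0 i$)
$y = -47 + i$ ($y = \left(i - 19\right) - 28 = \left(-19 + i\right) - 28 = -47 + i \approx -47.0 + 1.0 i$)
$o{\left(p,G \right)} = G \left(-47 + i\right)$ ($o{\left(p,G \right)} = \left(-47 + i\right) G = G \left(-47 + i\right)$)
$o{\left(-30,C{\left(H{\left(-2,-3 \right)} \right)} \right)} 6 = \left(-5 - 3\right) \left(-47 + i\right) 6 = - 8 \left(-47 + i\right) 6 = \left(376 - 8 i\right) 6 = 2256 - 48 i$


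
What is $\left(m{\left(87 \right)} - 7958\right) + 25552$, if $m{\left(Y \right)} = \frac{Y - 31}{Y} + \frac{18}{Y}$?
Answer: $\frac{1530752}{87} \approx 17595.0$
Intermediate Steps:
$m{\left(Y \right)} = \frac{18}{Y} + \frac{-31 + Y}{Y}$ ($m{\left(Y \right)} = \frac{-31 + Y}{Y} + \frac{18}{Y} = \frac{18}{Y} + \frac{-31 + Y}{Y}$)
$\left(m{\left(87 \right)} - 7958\right) + 25552 = \left(\frac{-13 + 87}{87} - 7958\right) + 25552 = \left(\frac{1}{87} \cdot 74 - 7958\right) + 25552 = \left(\frac{74}{87} - 7958\right) + 25552 = - \frac{692272}{87} + 25552 = \frac{1530752}{87}$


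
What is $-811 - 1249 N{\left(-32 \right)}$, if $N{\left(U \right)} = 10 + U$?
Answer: $26667$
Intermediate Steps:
$-811 - 1249 N{\left(-32 \right)} = -811 - 1249 \left(10 - 32\right) = -811 - -27478 = -811 + 27478 = 26667$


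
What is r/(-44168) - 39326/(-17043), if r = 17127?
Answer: 1445055307/752755224 ≈ 1.9197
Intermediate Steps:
r/(-44168) - 39326/(-17043) = 17127/(-44168) - 39326/(-17043) = 17127*(-1/44168) - 39326*(-1/17043) = -17127/44168 + 39326/17043 = 1445055307/752755224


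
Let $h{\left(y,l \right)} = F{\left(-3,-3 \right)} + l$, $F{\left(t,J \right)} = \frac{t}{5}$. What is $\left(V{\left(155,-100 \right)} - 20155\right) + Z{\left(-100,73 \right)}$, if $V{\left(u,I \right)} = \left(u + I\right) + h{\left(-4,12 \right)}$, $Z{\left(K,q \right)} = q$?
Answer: $- \frac{100078}{5} \approx -20016.0$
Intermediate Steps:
$F{\left(t,J \right)} = \frac{t}{5}$ ($F{\left(t,J \right)} = t \frac{1}{5} = \frac{t}{5}$)
$h{\left(y,l \right)} = - \frac{3}{5} + l$ ($h{\left(y,l \right)} = \frac{1}{5} \left(-3\right) + l = - \frac{3}{5} + l$)
$V{\left(u,I \right)} = \frac{57}{5} + I + u$ ($V{\left(u,I \right)} = \left(u + I\right) + \left(- \frac{3}{5} + 12\right) = \left(I + u\right) + \frac{57}{5} = \frac{57}{5} + I + u$)
$\left(V{\left(155,-100 \right)} - 20155\right) + Z{\left(-100,73 \right)} = \left(\left(\frac{57}{5} - 100 + 155\right) - 20155\right) + 73 = \left(\frac{332}{5} - 20155\right) + 73 = - \frac{100443}{5} + 73 = - \frac{100078}{5}$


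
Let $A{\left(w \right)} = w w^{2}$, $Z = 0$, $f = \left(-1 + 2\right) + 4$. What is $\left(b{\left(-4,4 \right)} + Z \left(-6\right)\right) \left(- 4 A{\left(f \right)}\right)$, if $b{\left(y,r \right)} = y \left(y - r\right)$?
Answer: $-16000$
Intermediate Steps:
$f = 5$ ($f = 1 + 4 = 5$)
$A{\left(w \right)} = w^{3}$
$\left(b{\left(-4,4 \right)} + Z \left(-6\right)\right) \left(- 4 A{\left(f \right)}\right) = \left(- 4 \left(-4 - 4\right) + 0 \left(-6\right)\right) \left(- 4 \cdot 5^{3}\right) = \left(- 4 \left(-4 - 4\right) + 0\right) \left(\left(-4\right) 125\right) = \left(\left(-4\right) \left(-8\right) + 0\right) \left(-500\right) = \left(32 + 0\right) \left(-500\right) = 32 \left(-500\right) = -16000$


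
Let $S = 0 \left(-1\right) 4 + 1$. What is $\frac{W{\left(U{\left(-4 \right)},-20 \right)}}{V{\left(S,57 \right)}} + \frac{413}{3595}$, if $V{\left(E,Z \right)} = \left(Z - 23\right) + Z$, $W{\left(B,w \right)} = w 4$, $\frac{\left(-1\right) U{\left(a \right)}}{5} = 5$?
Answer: $- \frac{250017}{327145} \approx -0.76424$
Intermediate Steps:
$U{\left(a \right)} = -25$ ($U{\left(a \right)} = \left(-5\right) 5 = -25$)
$W{\left(B,w \right)} = 4 w$
$S = 1$ ($S = 0 \cdot 4 + 1 = 0 + 1 = 1$)
$V{\left(E,Z \right)} = -23 + 2 Z$ ($V{\left(E,Z \right)} = \left(-23 + Z\right) + Z = -23 + 2 Z$)
$\frac{W{\left(U{\left(-4 \right)},-20 \right)}}{V{\left(S,57 \right)}} + \frac{413}{3595} = \frac{4 \left(-20\right)}{-23 + 2 \cdot 57} + \frac{413}{3595} = - \frac{80}{-23 + 114} + 413 \cdot \frac{1}{3595} = - \frac{80}{91} + \frac{413}{3595} = - \frac{250017}{327145}$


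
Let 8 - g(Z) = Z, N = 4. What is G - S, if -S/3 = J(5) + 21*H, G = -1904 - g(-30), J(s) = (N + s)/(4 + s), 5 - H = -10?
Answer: -994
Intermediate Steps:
g(Z) = 8 - Z
H = 15 (H = 5 - 1*(-10) = 5 + 10 = 15)
J(s) = 1 (J(s) = (4 + s)/(4 + s) = 1)
G = -1942 (G = -1904 - (8 - 1*(-30)) = -1904 - (8 + 30) = -1904 - 1*38 = -1904 - 38 = -1942)
S = -948 (S = -3*(1 + 21*15) = -3*(1 + 315) = -3*316 = -948)
G - S = -1942 - 1*(-948) = -1942 + 948 = -994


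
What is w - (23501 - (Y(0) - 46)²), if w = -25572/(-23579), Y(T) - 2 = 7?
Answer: -521824856/23579 ≈ -22131.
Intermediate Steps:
Y(T) = 9 (Y(T) = 2 + 7 = 9)
w = 25572/23579 (w = -25572*(-1/23579) = 25572/23579 ≈ 1.0845)
w - (23501 - (Y(0) - 46)²) = 25572/23579 - (23501 - (9 - 46)²) = 25572/23579 - (23501 - 1*(-37)²) = 25572/23579 - (23501 - 1*1369) = 25572/23579 - (23501 - 1369) = 25572/23579 - 1*22132 = 25572/23579 - 22132 = -521824856/23579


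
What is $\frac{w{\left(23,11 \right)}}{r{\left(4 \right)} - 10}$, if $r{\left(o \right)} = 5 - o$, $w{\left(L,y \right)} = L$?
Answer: $- \frac{23}{9} \approx -2.5556$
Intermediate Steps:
$\frac{w{\left(23,11 \right)}}{r{\left(4 \right)} - 10} = \frac{1}{\left(5 - 4\right) - 10} \cdot 23 = \frac{1}{1 - 10} \cdot 23 = \frac{1}{-9} \cdot 23 = \left(- \frac{1}{9}\right) 23 = - \frac{23}{9}$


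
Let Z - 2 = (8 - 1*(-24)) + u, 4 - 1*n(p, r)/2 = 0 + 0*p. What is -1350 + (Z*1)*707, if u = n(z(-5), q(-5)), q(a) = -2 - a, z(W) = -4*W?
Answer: 28344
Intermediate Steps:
n(p, r) = 8 (n(p, r) = 8 - 2*(0 + 0*p) = 8 - 2*(0 + 0) = 8 - 2*0 = 8 + 0 = 8)
u = 8
Z = 42 (Z = 2 + ((8 - 1*(-24)) + 8) = 2 + ((8 + 24) + 8) = 2 + (32 + 8) = 2 + 40 = 42)
-1350 + (Z*1)*707 = -1350 + (42*1)*707 = -1350 + 42*707 = -1350 + 29694 = 28344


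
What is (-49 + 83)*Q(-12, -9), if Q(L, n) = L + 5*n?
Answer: -1938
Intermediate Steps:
(-49 + 83)*Q(-12, -9) = (-49 + 83)*(-12 + 5*(-9)) = 34*(-12 - 45) = 34*(-57) = -1938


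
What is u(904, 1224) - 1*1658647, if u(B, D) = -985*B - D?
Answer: -2550311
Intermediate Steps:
u(B, D) = -D - 985*B
u(904, 1224) - 1*1658647 = (-1*1224 - 985*904) - 1*1658647 = (-1224 - 890440) - 1658647 = -891664 - 1658647 = -2550311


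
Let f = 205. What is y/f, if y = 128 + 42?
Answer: 34/41 ≈ 0.82927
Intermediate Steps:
y = 170
y/f = 170/205 = 170*(1/205) = 34/41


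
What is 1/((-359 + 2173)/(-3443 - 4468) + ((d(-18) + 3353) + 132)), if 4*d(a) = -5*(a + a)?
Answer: 7911/27924016 ≈ 0.00028330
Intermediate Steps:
d(a) = -5*a/2 (d(a) = (-5*(a + a))/4 = (-10*a)/4 = -5*a/2)
1/((-359 + 2173)/(-3443 - 4468) + ((d(-18) + 3353) + 132)) = 1/((-359 + 2173)/(-3443 - 4468) + ((-5/2*(-18) + 3353) + 132)) = 1/(1814/(-7911) + ((45 + 3353) + 132)) = 1/(1814*(-1/7911) + (3398 + 132)) = 1/(-1814/7911 + 3530) = 1/(27924016/7911) = 7911/27924016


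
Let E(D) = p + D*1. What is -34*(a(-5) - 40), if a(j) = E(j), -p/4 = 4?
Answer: 2074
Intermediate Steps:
p = -16 (p = -4*4 = -16)
E(D) = -16 + D (E(D) = -16 + D*1 = -16 + D)
a(j) = -16 + j
-34*(a(-5) - 40) = -34*((-16 - 5) - 40) = -34*(-21 - 40) = -34*(-61) = 2074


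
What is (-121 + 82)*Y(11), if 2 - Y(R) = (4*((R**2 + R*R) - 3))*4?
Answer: 149058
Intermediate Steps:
Y(R) = 50 - 32*R**2 (Y(R) = 2 - 4*((R**2 + R*R) - 3)*4 = 2 - 4*((R**2 + R**2) - 3)*4 = 2 - 4*(2*R**2 - 3)*4 = 2 - 4*(-3 + 2*R**2)*4 = 2 - (-12 + 8*R**2)*4 = 2 - (-48 + 32*R**2) = 2 + (48 - 32*R**2) = 50 - 32*R**2)
(-121 + 82)*Y(11) = (-121 + 82)*(50 - 32*11**2) = -39*(50 - 32*121) = -39*(50 - 3872) = -39*(-3822) = 149058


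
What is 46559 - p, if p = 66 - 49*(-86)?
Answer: 42279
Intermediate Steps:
p = 4280 (p = 66 + 4214 = 4280)
46559 - p = 46559 - 1*4280 = 46559 - 4280 = 42279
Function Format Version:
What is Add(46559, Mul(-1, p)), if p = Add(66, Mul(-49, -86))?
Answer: 42279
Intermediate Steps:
p = 4280 (p = Add(66, 4214) = 4280)
Add(46559, Mul(-1, p)) = Add(46559, Mul(-1, 4280)) = Add(46559, -4280) = 42279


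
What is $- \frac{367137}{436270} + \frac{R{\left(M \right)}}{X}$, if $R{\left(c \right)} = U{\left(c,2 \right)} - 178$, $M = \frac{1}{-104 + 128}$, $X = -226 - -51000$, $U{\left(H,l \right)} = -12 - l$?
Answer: $- \frac{9362388939}{11075586490} \approx -0.84532$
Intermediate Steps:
$X = 50774$ ($X = -226 + 51000 = 50774$)
$M = \frac{1}{24} \approx 0.041667$
$R{\left(c \right)} = -192$ ($R{\left(c \right)} = \left(-12 - 2\right) - 178 = -14 - 178 = -192$)
$- \frac{367137}{436270} + \frac{R{\left(M \right)}}{X} = - \frac{367137}{436270} - \frac{192}{50774} = \left(-367137\right) \frac{1}{436270} - \frac{96}{25387} = - \frac{367137}{436270} - \frac{96}{25387} = - \frac{9362388939}{11075586490}$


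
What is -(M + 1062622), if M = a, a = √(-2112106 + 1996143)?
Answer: -1062622 - I*√115963 ≈ -1.0626e+6 - 340.53*I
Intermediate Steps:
a = I*√115963 (a = √(-115963) = I*√115963 ≈ 340.53*I)
M = I*√115963 ≈ 340.53*I
-(M + 1062622) = -(I*√115963 + 1062622) = -(1062622 + I*√115963) = -1062622 - I*√115963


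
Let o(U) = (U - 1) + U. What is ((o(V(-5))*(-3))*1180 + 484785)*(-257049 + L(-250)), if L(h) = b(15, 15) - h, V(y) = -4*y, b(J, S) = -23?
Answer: -89046607950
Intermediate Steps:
o(U) = -1 + 2*U (o(U) = (-1 + U) + U = -1 + 2*U)
L(h) = -23 - h
((o(V(-5))*(-3))*1180 + 484785)*(-257049 + L(-250)) = (((-1 + 2*(-4*(-5)))*(-3))*1180 + 484785)*(-257049 + (-23 - 1*(-250))) = (((-1 + 2*20)*(-3))*1180 + 484785)*(-257049 + (-23 + 250)) = (((-1 + 40)*(-3))*1180 + 484785)*(-257049 + 227) = ((39*(-3))*1180 + 484785)*(-256822) = (-117*1180 + 484785)*(-256822) = (-138060 + 484785)*(-256822) = 346725*(-256822) = -89046607950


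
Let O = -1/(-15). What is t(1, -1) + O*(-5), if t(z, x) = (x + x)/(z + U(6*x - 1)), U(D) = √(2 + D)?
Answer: (-√5 + 7*I)/(3*(√5 - I)) ≈ -0.66667 + 0.74536*I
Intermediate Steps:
t(z, x) = 2*x/(z + √(1 + 6*x)) (t(z, x) = (x + x)/(z + √(2 + (6*x - 1))) = (2*x)/(z + √(2 + (-1 + 6*x))) = (2*x)/(z + √(1 + 6*x)) = 2*x/(z + √(1 + 6*x)))
O = 1/15 (O = -1*(-1/15) = 1/15 ≈ 0.066667)
t(1, -1) + O*(-5) = 2*(-1)/(1 + √(1 + 6*(-1))) + (1/15)*(-5) = 2*(-1)/(1 + √(1 - 6)) - ⅓ = 2*(-1)/(1 + √(-5)) - ⅓ = 2*(-1)/(1 + I*√5) - ⅓ = -2/(1 + I*√5) - ⅓ = -⅓ - 2/(1 + I*√5)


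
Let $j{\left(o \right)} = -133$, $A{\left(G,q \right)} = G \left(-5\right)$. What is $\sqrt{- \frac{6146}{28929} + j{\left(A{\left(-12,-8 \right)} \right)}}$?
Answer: $\frac{7 i \sqrt{2275179063}}{28929} \approx 11.542 i$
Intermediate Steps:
$A{\left(G,q \right)} = - 5 G$
$\sqrt{- \frac{6146}{28929} + j{\left(A{\left(-12,-8 \right)} \right)}} = \sqrt{- \frac{6146}{28929} - 133} = \sqrt{- \frac{3853703}{28929}} = \frac{7 i \sqrt{2275179063}}{28929}$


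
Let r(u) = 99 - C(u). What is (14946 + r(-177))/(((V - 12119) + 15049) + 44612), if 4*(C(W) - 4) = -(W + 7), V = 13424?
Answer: 1111/4516 ≈ 0.24601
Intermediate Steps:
C(W) = 9/4 - W/4 (C(W) = 4 + (-(W + 7))/4 = 4 + (-(7 + W))/4 = 4 + (-7 - W)/4 = 4 + (-7/4 - W/4) = 9/4 - W/4)
r(u) = 387/4 + u/4 (r(u) = 99 - (9/4 - u/4) = 99 + (-9/4 + u/4) = 387/4 + u/4)
(14946 + r(-177))/(((V - 12119) + 15049) + 44612) = (14946 + (387/4 + (¼)*(-177)))/(((13424 - 12119) + 15049) + 44612) = (14946 + (387/4 - 177/4))/((1305 + 15049) + 44612) = (14946 + 105/2)/(16354 + 44612) = (29997/2)/60966 = (29997/2)*(1/60966) = 1111/4516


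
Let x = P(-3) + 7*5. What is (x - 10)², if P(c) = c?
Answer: 484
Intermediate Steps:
x = 32 (x = -3 + 7*5 = -3 + 35 = 32)
(x - 10)² = (32 - 10)² = 22² = 484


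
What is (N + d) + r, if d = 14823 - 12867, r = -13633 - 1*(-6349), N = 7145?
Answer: 1817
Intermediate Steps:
r = -7284 (r = -13633 + 6349 = -7284)
d = 1956
(N + d) + r = (7145 + 1956) - 7284 = 9101 - 7284 = 1817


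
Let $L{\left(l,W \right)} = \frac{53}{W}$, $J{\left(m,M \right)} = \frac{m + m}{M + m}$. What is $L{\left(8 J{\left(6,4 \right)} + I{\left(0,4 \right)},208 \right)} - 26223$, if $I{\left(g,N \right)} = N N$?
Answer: $- \frac{5454331}{208} \approx -26223.0$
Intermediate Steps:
$I{\left(g,N \right)} = N^{2}$
$J{\left(m,M \right)} = \frac{2 m}{M + m}$
$L{\left(8 J{\left(6,4 \right)} + I{\left(0,4 \right)},208 \right)} - 26223 = \frac{53}{208} - 26223 = - \frac{5454331}{208}$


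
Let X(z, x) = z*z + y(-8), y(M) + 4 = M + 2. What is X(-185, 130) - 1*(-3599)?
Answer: 37814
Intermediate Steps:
y(M) = -2 + M (y(M) = -4 + (M + 2) = -4 + (2 + M) = -2 + M)
X(z, x) = -10 + z² (X(z, x) = z*z + (-2 - 8) = z² - 10 = -10 + z²)
X(-185, 130) - 1*(-3599) = (-10 + (-185)²) - 1*(-3599) = (-10 + 34225) + 3599 = 34215 + 3599 = 37814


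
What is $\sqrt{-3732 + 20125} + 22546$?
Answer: $22546 + 13 \sqrt{97} \approx 22674.0$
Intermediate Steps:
$\sqrt{-3732 + 20125} + 22546 = \sqrt{16393} + 22546 = 13 \sqrt{97} + 22546 = 22546 + 13 \sqrt{97}$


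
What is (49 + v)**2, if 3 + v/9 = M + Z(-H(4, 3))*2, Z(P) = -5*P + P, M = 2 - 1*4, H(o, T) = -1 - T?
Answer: 80656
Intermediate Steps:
M = -2 (M = 2 - 4 = -2)
Z(P) = -4*P
v = -333 (v = -27 + 9*(-2 - (-4)*(-1 - 1*3)*2) = -27 + 9*(-2 - (-4)*(-1 - 3)*2) = -27 + 9*(-2 - (-4)*(-4)*2) = -27 + 9*(-2 - 4*4*2) = -27 + 9*(-2 - 16*2) = -27 + 9*(-2 - 32) = -27 + 9*(-34) = -27 - 306 = -333)
(49 + v)**2 = (49 - 333)**2 = (-284)**2 = 80656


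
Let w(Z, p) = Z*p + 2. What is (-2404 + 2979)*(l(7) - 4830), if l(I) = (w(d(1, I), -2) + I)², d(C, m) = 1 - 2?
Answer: -2707675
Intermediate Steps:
d(C, m) = -1
w(Z, p) = 2 + Z*p
l(I) = (4 + I)² (l(I) = ((2 - 1*(-2)) + I)² = ((2 + 2) + I)² = (4 + I)²)
(-2404 + 2979)*(l(7) - 4830) = (-2404 + 2979)*((4 + 7)² - 4830) = 575*(11² - 4830) = 575*(121 - 4830) = 575*(-4709) = -2707675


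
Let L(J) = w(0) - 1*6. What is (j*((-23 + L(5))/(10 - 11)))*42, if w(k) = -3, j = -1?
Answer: -1344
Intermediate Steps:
L(J) = -9 (L(J) = -3 - 1*6 = -3 - 6 = -9)
(j*((-23 + L(5))/(10 - 11)))*42 = -(-23 - 9)/(10 - 11)*42 = -(-32)/(-1)*42 = -(-32)*(-1)*42 = -1*32*42 = -32*42 = -1344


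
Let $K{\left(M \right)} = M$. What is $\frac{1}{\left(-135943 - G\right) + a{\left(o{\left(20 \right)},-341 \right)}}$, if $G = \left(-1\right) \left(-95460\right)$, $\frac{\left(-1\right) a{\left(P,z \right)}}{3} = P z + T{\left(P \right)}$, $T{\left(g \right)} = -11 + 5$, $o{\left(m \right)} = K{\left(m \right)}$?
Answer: $- \frac{1}{210925} \approx -4.741 \cdot 10^{-6}$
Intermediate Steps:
$o{\left(m \right)} = m$
$T{\left(g \right)} = -6$
$a{\left(P,z \right)} = 18 - 3 P z$ ($a{\left(P,z \right)} = - 3 \left(P z - 6\right) = - 3 \left(-6 + P z\right) = 18 - 3 P z$)
$G = 95460$
$\frac{1}{\left(-135943 - G\right) + a{\left(o{\left(20 \right)},-341 \right)}} = \frac{1}{\left(-135943 - 95460\right) - \left(-18 + 60 \left(-341\right)\right)} = \frac{1}{\left(-135943 - 95460\right) + \left(18 + 20460\right)} = \frac{1}{-231403 + 20478} = \frac{1}{-210925} = - \frac{1}{210925}$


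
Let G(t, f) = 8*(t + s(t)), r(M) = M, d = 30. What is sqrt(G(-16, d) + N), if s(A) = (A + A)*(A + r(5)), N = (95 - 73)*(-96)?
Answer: 24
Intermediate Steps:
N = -2112 (N = 22*(-96) = -2112)
s(A) = 2*A*(5 + A) (s(A) = (A + A)*(A + 5) = (2*A)*(5 + A) = 2*A*(5 + A))
G(t, f) = 8*t + 16*t*(5 + t) (G(t, f) = 8*(t + 2*t*(5 + t)) = 8*t + 16*t*(5 + t))
sqrt(G(-16, d) + N) = sqrt(8*(-16)*(11 + 2*(-16)) - 2112) = sqrt(8*(-16)*(11 - 32) - 2112) = sqrt(8*(-16)*(-21) - 2112) = sqrt(2688 - 2112) = sqrt(576) = 24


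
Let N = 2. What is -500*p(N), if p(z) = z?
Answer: -1000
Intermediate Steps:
-500*p(N) = -500*2 = -1000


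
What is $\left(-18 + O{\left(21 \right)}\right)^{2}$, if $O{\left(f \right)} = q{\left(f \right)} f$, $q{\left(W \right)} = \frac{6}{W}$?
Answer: $144$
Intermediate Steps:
$O{\left(f \right)} = 6$ ($O{\left(f \right)} = \frac{6}{f} f = 6$)
$\left(-18 + O{\left(21 \right)}\right)^{2} = \left(-18 + 6\right)^{2} = \left(-12\right)^{2} = 144$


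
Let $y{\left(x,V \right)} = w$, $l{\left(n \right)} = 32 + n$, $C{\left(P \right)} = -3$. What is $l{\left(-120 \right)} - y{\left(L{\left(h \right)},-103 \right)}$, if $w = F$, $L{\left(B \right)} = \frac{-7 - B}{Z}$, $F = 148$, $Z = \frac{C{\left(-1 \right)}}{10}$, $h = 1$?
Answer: $-236$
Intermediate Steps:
$Z = - \frac{3}{10} \approx -0.3$
$L{\left(B \right)} = \frac{70}{3} + \frac{10 B}{3}$ ($L{\left(B \right)} = \frac{-7 - B}{- \frac{3}{10}} = \left(-7 - B\right) \left(- \frac{10}{3}\right) = \frac{70}{3} + \frac{10 B}{3}$)
$w = 148$
$y{\left(x,V \right)} = 148$
$l{\left(-120 \right)} - y{\left(L{\left(h \right)},-103 \right)} = \left(32 - 120\right) - 148 = -88 - 148 = -236$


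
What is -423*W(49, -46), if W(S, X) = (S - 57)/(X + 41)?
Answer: -3384/5 ≈ -676.80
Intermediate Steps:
W(S, X) = (-57 + S)/(41 + X)
-423*W(49, -46) = -423*(-57 + 49)/(41 - 46) = -423*(-8)/(-5) = -(-423)*(-8)/5 = -423*8/5 = -3384/5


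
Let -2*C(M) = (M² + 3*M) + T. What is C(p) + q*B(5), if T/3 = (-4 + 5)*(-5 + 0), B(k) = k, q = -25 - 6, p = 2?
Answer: -305/2 ≈ -152.50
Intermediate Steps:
q = -31
T = -15 (T = 3*((-4 + 5)*(-5 + 0)) = 3*(1*(-5)) = 3*(-5) = -15)
C(M) = 15/2 - 3*M/2 - M²/2 (C(M) = -((M² + 3*M) - 15)/2 = -(-15 + M² + 3*M)/2 = 15/2 - 3*M/2 - M²/2)
C(p) + q*B(5) = (15/2 - 3/2*2 - ½*2²) - 31*5 = (15/2 - 3 - ½*4) - 155 = (15/2 - 3 - 2) - 155 = 5/2 - 155 = -305/2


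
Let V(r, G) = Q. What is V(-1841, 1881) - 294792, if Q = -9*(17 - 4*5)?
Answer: -294765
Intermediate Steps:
Q = 27 (Q = -9*(17 - 20) = -9*(-3) = 27)
V(r, G) = 27
V(-1841, 1881) - 294792 = 27 - 294792 = -294765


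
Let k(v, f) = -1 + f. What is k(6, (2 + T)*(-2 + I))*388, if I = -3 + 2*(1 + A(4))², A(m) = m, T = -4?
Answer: -35308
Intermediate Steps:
I = 47 (I = -3 + 2*(1 + 4)² = -3 + 2*5² = -3 + 2*25 = -3 + 50 = 47)
k(6, (2 + T)*(-2 + I))*388 = (-1 + (2 - 4)*(-2 + 47))*388 = (-1 - 2*45)*388 = (-1 - 90)*388 = -91*388 = -35308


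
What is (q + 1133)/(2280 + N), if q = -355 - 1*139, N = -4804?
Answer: -639/2524 ≈ -0.25317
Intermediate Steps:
q = -494 (q = -355 - 139 = -494)
(q + 1133)/(2280 + N) = (-494 + 1133)/(2280 - 4804) = 639/(-2524) = 639*(-1/2524) = -639/2524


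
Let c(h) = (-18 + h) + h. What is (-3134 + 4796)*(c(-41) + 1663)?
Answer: 2597706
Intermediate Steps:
c(h) = -18 + 2*h
(-3134 + 4796)*(c(-41) + 1663) = (-3134 + 4796)*((-18 + 2*(-41)) + 1663) = 1662*((-18 - 82) + 1663) = 1662*(-100 + 1663) = 1662*1563 = 2597706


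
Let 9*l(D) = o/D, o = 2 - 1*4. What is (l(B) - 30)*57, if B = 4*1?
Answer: -10279/6 ≈ -1713.2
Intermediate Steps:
B = 4
o = -2 (o = 2 - 4 = -2)
l(D) = -2/(9*D) (l(D) = (-2/D)/9 = -2/(9*D))
(l(B) - 30)*57 = (-2/9/4 - 30)*57 = (-2/9*¼ - 30)*57 = (-1/18 - 30)*57 = -541/18*57 = -10279/6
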